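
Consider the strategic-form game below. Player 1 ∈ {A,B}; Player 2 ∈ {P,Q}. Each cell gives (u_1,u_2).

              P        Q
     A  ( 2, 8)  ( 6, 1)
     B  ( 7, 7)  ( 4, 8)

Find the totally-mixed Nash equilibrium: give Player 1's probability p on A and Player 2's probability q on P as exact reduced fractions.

p=1/8, q=2/7

P1 indiff ⇒ q·2+(1-q)·6 = q·7+(1-q)·4 ⇒ q(-5) = (1-q)(-2) ⇒ q = 2/7
P2 indiff ⇒ p·8+(1-p)·7 = p·1+(1-p)·8 ⇒ p(7) = (1-p)(1) ⇒ p = 1/8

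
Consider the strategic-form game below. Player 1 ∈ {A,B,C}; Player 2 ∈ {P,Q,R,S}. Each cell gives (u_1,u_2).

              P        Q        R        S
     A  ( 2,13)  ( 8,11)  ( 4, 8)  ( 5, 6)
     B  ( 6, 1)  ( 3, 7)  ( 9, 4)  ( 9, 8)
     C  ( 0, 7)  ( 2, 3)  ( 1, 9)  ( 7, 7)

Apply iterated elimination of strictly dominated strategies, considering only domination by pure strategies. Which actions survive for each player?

Remaining: P1:{A,B} P2:{P,Q,S}

P1 drop C (B beats it: P:6>0 Q:3>2 R:9>1 S:9>7)
P2 drop R (Q beats it: A:11>8 B:7>4)
P1→{A,B} P2→{P,Q,S}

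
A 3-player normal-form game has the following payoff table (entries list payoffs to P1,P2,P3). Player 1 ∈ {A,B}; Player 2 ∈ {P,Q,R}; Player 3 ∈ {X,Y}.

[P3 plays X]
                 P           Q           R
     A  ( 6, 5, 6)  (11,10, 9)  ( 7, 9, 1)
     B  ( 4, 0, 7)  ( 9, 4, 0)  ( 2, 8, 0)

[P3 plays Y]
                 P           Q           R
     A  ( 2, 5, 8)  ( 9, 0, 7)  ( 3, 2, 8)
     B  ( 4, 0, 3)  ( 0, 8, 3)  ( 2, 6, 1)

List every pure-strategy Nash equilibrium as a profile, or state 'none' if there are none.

PSNE = {(A,Q,X)}

(A,P,X): not NE [P2→Q gives 10>5; P3→Y gives 8>6]
(A,P,Y): not NE [P1→B gives 4>2]
(A,Q,X): NE
(A,Q,Y): not NE [P2→P gives 5>0; P3→X gives 9>7]
(A,R,X): not NE [P2→Q gives 10>9; P3→Y gives 8>1]
(A,R,Y): not NE [P2→P gives 5>2]
(B,P,X): not NE [P1→A gives 6>4; P2→R gives 8>0]
(B,P,Y): not NE [P2→Q gives 8>0; P3→X gives 7>3]
(B,Q,X): not NE [P1→A gives 11>9; P2→R gives 8>4; P3→Y gives 3>0]
(B,Q,Y): not NE [P1→A gives 9>0]
(B,R,X): not NE [P1→A gives 7>2; P3→Y gives 1>0]
(B,R,Y): not NE [P1→A gives 3>2; P2→Q gives 8>6]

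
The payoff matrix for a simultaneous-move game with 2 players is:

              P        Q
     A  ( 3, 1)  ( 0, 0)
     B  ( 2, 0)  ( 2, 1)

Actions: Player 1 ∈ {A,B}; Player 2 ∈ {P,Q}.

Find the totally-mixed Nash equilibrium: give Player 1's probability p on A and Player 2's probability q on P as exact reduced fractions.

P1 indiff ⇒ q·3+(1-q)·0 = q·2+(1-q)·2 ⇒ q(1) = (1-q)(2) ⇒ q = 2/3
P2 indiff ⇒ p·1+(1-p)·0 = p·0+(1-p)·1 ⇒ p(1) = (1-p)(1) ⇒ p = 1/2

P1 mixes 1/2 on A; P2 mixes 2/3 on P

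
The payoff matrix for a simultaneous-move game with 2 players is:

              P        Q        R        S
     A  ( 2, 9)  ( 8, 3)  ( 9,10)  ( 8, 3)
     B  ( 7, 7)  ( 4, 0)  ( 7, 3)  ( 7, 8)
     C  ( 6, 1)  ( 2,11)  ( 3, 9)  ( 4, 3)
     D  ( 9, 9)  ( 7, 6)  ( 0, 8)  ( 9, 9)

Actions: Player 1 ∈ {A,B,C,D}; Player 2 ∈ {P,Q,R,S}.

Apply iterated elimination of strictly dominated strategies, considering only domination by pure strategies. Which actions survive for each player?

P1 drop C (B beats it: P:7>6 Q:4>2 R:7>3 S:7>4)
P2 drop Q (P beats it: A:9>3 B:7>0 D:9>6)
P1→{A,B,D} P2→{P,R,S}

Survivors P1:{A,B,D} P2:{P,R,S}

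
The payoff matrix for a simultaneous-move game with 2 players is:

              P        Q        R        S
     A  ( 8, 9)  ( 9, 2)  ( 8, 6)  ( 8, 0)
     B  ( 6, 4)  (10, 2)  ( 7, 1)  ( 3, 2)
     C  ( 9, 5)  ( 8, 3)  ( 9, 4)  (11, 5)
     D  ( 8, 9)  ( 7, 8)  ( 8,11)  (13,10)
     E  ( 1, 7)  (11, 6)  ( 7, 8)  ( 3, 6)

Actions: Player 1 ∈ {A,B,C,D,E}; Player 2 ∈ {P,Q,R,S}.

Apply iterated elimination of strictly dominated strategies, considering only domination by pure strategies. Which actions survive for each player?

P2 drop Q (P beats it: A:9>2 B:4>2 C:5>3 D:9>8 E:7>6)
P1 drop A (C beats it: P:9>8 R:9>8 S:11>8)
P1 drop B (C beats it: P:9>6 R:9>7 S:11>3)
P1 drop E (C beats it: P:9>1 R:9>7 S:11>3)
P1→{C,D} P2→{P,R,S}

Remaining: P1:{C,D} P2:{P,R,S}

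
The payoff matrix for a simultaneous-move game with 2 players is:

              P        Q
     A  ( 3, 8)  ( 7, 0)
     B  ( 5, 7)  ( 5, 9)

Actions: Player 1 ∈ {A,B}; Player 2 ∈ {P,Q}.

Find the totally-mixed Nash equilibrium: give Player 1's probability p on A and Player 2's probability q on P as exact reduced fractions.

P1 mixes 1/5 on A; P2 mixes 1/2 on P

P1 indiff ⇒ q·3+(1-q)·7 = q·5+(1-q)·5 ⇒ q(-2) = (1-q)(-2) ⇒ q = 1/2
P2 indiff ⇒ p·8+(1-p)·7 = p·0+(1-p)·9 ⇒ p(8) = (1-p)(2) ⇒ p = 1/5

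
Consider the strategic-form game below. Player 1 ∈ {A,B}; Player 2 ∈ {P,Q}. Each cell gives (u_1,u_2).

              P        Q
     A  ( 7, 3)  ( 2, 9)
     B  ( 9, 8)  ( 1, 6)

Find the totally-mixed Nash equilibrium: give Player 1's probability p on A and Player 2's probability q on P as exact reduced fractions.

P1 indiff ⇒ q·7+(1-q)·2 = q·9+(1-q)·1 ⇒ q(-2) = (1-q)(-1) ⇒ q = 1/3
P2 indiff ⇒ p·3+(1-p)·8 = p·9+(1-p)·6 ⇒ p(-6) = (1-p)(-2) ⇒ p = 1/4

P1 mixes 1/4 on A; P2 mixes 1/3 on P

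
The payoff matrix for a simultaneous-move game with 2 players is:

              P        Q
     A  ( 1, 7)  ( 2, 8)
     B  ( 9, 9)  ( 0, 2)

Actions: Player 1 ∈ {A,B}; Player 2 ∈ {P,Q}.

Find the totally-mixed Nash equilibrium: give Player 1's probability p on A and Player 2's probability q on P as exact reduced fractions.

P1 mixes 7/8 on A; P2 mixes 1/5 on P

P1 indiff ⇒ q·1+(1-q)·2 = q·9+(1-q)·0 ⇒ q(-8) = (1-q)(-2) ⇒ q = 1/5
P2 indiff ⇒ p·7+(1-p)·9 = p·8+(1-p)·2 ⇒ p(-1) = (1-p)(-7) ⇒ p = 7/8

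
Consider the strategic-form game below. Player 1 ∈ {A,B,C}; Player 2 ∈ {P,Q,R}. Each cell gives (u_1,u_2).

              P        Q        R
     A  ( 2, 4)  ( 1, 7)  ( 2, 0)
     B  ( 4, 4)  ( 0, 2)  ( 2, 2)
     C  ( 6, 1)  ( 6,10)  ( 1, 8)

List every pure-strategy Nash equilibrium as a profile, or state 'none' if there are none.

(A,P): not NE [P1→C gives 6>2; P2→Q gives 7>4]
(A,Q): not NE [P1→C gives 6>1]
(A,R): not NE [P2→Q gives 7>0]
(B,P): not NE [P1→C gives 6>4]
(B,Q): not NE [P1→C gives 6>0; P2→P gives 4>2]
(B,R): not NE [P2→P gives 4>2]
(C,P): not NE [P2→Q gives 10>1]
(C,Q): NE
(C,R): not NE [P1→B gives 2>1; P2→Q gives 10>8]

PSNE = {(C,Q)}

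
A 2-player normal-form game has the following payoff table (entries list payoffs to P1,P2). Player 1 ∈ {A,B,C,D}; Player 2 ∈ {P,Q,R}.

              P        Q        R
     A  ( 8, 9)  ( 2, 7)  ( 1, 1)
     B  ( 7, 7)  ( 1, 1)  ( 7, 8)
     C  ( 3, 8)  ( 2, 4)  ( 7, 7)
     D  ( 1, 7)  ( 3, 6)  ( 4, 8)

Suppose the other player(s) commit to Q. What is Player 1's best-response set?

P1 best: {D}

u_1(A vs Q) = 2
u_1(B vs Q) = 1
u_1(C vs Q) = 2
u_1(D vs Q) = 3
max payoff 3 at {D}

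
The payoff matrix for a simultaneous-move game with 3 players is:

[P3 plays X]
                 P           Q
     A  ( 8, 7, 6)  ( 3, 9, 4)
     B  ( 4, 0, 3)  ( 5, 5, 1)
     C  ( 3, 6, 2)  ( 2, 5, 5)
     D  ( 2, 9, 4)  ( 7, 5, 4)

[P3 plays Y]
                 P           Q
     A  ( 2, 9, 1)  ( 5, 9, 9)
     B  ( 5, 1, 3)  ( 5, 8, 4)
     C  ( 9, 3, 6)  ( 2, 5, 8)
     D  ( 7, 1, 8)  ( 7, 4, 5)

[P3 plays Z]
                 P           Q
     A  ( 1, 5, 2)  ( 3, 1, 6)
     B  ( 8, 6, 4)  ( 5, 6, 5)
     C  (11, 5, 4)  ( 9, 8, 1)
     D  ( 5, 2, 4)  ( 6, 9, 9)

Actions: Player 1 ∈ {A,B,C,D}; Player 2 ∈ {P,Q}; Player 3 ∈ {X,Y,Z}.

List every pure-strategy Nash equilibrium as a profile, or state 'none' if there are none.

Equilibria: none

(A,P,X): not NE [P2→Q gives 9>7]
(A,P,Y): not NE [P1→C gives 9>2; P3→X gives 6>1]
(A,P,Z): not NE [P1→C gives 11>1; P3→X gives 6>2]
(A,Q,X): not NE [P1→D gives 7>3; P3→Y gives 9>4]
(A,Q,Y): not NE [P1→D gives 7>5]
(A,Q,Z): not NE [P1→C gives 9>3; P2→P gives 5>1; P3→Y gives 9>6]
(B,P,X): not NE [P1→A gives 8>4; P2→Q gives 5>0; P3→Z gives 4>3]
(B,P,Y): not NE [P1→C gives 9>5; P2→Q gives 8>1; P3→Z gives 4>3]
(B,P,Z): not NE [P1→C gives 11>8]
(B,Q,X): not NE [P1→D gives 7>5; P3→Z gives 5>1]
(B,Q,Y): not NE [P1→D gives 7>5; P3→Z gives 5>4]
(B,Q,Z): not NE [P1→C gives 9>5]
(C,P,X): not NE [P1→A gives 8>3; P3→Y gives 6>2]
(C,P,Y): not NE [P2→Q gives 5>3]
(C,P,Z): not NE [P2→Q gives 8>5; P3→Y gives 6>4]
(C,Q,X): not NE [P1→D gives 7>2; P2→P gives 6>5; P3→Y gives 8>5]
(C,Q,Y): not NE [P1→D gives 7>2]
(C,Q,Z): not NE [P3→Y gives 8>1]
(D,P,X): not NE [P1→A gives 8>2; P3→Y gives 8>4]
(D,P,Y): not NE [P1→C gives 9>7; P2→Q gives 4>1]
(D,P,Z): not NE [P1→C gives 11>5; P2→Q gives 9>2; P3→Y gives 8>4]
(D,Q,X): not NE [P2→P gives 9>5; P3→Z gives 9>4]
(D,Q,Y): not NE [P3→Z gives 9>5]
(D,Q,Z): not NE [P1→C gives 9>6]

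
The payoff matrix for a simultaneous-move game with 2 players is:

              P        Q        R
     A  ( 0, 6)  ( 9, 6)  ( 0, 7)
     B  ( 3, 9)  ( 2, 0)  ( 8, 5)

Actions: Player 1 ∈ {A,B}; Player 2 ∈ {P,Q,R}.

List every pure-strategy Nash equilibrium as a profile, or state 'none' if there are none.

Nash profiles: (B,P)

(A,P): not NE [P1→B gives 3>0; P2→R gives 7>6]
(A,Q): not NE [P2→R gives 7>6]
(A,R): not NE [P1→B gives 8>0]
(B,P): NE
(B,Q): not NE [P1→A gives 9>2; P2→P gives 9>0]
(B,R): not NE [P2→P gives 9>5]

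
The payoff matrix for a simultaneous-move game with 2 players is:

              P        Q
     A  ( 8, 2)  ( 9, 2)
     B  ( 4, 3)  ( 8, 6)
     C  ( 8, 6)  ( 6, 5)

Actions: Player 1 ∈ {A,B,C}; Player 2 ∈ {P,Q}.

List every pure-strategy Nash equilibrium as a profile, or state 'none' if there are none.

NE set: (A,P), (A,Q), (C,P)

(A,P): NE
(A,Q): NE
(B,P): not NE [P1→C gives 8>4; P2→Q gives 6>3]
(B,Q): not NE [P1→A gives 9>8]
(C,P): NE
(C,Q): not NE [P1→A gives 9>6; P2→P gives 6>5]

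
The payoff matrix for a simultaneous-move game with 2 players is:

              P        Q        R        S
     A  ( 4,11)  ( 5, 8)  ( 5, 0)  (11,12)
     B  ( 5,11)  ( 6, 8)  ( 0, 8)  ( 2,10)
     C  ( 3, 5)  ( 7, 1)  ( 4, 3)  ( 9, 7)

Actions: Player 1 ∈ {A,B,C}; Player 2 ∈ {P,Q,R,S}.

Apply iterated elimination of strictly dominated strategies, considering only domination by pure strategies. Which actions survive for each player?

P2 drop Q (P beats it: A:11>8 B:11>8 C:5>1)
P1 drop C (A beats it: P:4>3 R:5>4 S:11>9)
P2 drop R (P beats it: A:11>0 B:11>8)
P1→{A,B} P2→{P,S}

Remaining: P1:{A,B} P2:{P,S}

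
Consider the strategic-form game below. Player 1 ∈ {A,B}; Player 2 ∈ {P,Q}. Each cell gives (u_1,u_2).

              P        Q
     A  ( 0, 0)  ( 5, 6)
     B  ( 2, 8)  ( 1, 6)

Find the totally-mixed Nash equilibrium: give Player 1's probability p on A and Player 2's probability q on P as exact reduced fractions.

P1 indiff ⇒ q·0+(1-q)·5 = q·2+(1-q)·1 ⇒ q(-2) = (1-q)(-4) ⇒ q = 2/3
P2 indiff ⇒ p·0+(1-p)·8 = p·6+(1-p)·6 ⇒ p(-6) = (1-p)(-2) ⇒ p = 1/4

P1 mixes 1/4 on A; P2 mixes 2/3 on P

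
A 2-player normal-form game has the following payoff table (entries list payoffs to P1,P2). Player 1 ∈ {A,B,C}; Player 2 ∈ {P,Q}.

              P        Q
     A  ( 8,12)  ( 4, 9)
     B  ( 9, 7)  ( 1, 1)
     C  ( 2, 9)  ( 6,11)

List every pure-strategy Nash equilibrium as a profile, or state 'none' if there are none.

(A,P): not NE [P1→B gives 9>8]
(A,Q): not NE [P1→C gives 6>4; P2→P gives 12>9]
(B,P): NE
(B,Q): not NE [P1→C gives 6>1; P2→P gives 7>1]
(C,P): not NE [P1→B gives 9>2; P2→Q gives 11>9]
(C,Q): NE

PSNE = {(B,P), (C,Q)}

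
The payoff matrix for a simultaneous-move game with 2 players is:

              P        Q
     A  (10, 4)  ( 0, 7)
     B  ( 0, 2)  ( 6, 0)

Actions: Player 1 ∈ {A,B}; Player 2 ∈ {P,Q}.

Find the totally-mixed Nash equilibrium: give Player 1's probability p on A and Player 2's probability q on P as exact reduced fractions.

P1 mixes 2/5 on A; P2 mixes 3/8 on P

P1 indiff ⇒ q·10+(1-q)·0 = q·0+(1-q)·6 ⇒ q(10) = (1-q)(6) ⇒ q = 3/8
P2 indiff ⇒ p·4+(1-p)·2 = p·7+(1-p)·0 ⇒ p(-3) = (1-p)(-2) ⇒ p = 2/5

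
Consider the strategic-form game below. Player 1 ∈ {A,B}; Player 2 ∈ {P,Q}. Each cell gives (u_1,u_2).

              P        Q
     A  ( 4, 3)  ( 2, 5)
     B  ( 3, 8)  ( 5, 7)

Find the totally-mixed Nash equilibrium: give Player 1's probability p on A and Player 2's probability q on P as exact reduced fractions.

P1 mixes 1/3 on A; P2 mixes 3/4 on P

P1 indiff ⇒ q·4+(1-q)·2 = q·3+(1-q)·5 ⇒ q(1) = (1-q)(3) ⇒ q = 3/4
P2 indiff ⇒ p·3+(1-p)·8 = p·5+(1-p)·7 ⇒ p(-2) = (1-p)(-1) ⇒ p = 1/3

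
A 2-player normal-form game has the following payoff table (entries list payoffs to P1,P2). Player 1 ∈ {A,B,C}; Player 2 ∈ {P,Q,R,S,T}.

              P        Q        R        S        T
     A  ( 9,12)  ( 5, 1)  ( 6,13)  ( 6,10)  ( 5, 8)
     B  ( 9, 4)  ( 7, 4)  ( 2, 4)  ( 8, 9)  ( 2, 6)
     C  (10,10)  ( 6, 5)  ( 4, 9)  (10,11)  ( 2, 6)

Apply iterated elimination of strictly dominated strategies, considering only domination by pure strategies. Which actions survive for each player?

Survivors P1:{A,C} P2:{P,R,S}

P2 drop Q (S beats it: A:10>1 B:9>4 C:11>5)
P2 drop T (S beats it: A:10>8 B:9>6 C:11>6)
P1 drop B (C beats it: P:10>9 R:4>2 S:10>8)
P1→{A,C} P2→{P,R,S}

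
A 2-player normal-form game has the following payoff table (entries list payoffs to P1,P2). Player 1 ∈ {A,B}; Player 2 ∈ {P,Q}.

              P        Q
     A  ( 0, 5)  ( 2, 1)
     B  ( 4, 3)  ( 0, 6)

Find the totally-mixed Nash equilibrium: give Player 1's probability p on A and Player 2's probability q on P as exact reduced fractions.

p=3/7, q=1/3

P1 indiff ⇒ q·0+(1-q)·2 = q·4+(1-q)·0 ⇒ q(-4) = (1-q)(-2) ⇒ q = 1/3
P2 indiff ⇒ p·5+(1-p)·3 = p·1+(1-p)·6 ⇒ p(4) = (1-p)(3) ⇒ p = 3/7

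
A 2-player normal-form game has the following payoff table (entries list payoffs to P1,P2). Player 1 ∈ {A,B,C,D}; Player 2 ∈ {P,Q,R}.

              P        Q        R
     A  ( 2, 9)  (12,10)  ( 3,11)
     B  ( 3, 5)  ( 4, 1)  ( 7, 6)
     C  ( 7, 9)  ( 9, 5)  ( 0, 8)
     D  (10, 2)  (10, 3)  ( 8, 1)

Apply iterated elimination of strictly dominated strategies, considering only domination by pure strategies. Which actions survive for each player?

P1 drop B (D beats it: P:10>3 Q:10>4 R:8>7)
P1 drop C (D beats it: P:10>7 Q:10>9 R:8>0)
P2 drop P (Q beats it: A:10>9 D:3>2)
P1→{A,D} P2→{Q,R}

Survivors P1:{A,D} P2:{Q,R}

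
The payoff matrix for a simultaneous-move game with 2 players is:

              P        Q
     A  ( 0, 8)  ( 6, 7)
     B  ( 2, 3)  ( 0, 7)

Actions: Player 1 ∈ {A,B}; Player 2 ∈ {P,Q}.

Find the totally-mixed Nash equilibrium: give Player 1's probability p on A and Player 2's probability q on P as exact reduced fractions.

P1 indiff ⇒ q·0+(1-q)·6 = q·2+(1-q)·0 ⇒ q(-2) = (1-q)(-6) ⇒ q = 3/4
P2 indiff ⇒ p·8+(1-p)·3 = p·7+(1-p)·7 ⇒ p(1) = (1-p)(4) ⇒ p = 4/5

(p,q) = (4/5, 3/4)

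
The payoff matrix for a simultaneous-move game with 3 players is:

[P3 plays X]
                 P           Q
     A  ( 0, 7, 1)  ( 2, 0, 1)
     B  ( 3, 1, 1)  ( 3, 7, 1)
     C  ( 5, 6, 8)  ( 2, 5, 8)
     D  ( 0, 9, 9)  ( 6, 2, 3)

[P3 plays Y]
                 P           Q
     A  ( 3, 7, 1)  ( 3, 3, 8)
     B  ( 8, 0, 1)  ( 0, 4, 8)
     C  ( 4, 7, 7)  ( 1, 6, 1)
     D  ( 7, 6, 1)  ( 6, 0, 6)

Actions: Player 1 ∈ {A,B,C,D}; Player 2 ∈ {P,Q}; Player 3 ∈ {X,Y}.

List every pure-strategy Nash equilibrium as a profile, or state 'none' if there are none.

(A,P,X): not NE [P1→C gives 5>0]
(A,P,Y): not NE [P1→B gives 8>3]
(A,Q,X): not NE [P1→D gives 6>2; P2→P gives 7>0; P3→Y gives 8>1]
(A,Q,Y): not NE [P1→D gives 6>3; P2→P gives 7>3]
(B,P,X): not NE [P1→C gives 5>3; P2→Q gives 7>1]
(B,P,Y): not NE [P2→Q gives 4>0]
(B,Q,X): not NE [P1→D gives 6>3; P3→Y gives 8>1]
(B,Q,Y): not NE [P1→D gives 6>0]
(C,P,X): NE
(C,P,Y): not NE [P1→B gives 8>4; P3→X gives 8>7]
(C,Q,X): not NE [P1→D gives 6>2; P2→P gives 6>5]
(C,Q,Y): not NE [P1→D gives 6>1; P2→P gives 7>6; P3→X gives 8>1]
(D,P,X): not NE [P1→C gives 5>0]
(D,P,Y): not NE [P1→B gives 8>7; P3→X gives 9>1]
(D,Q,X): not NE [P2→P gives 9>2; P3→Y gives 6>3]
(D,Q,Y): not NE [P2→P gives 6>0]

Nash profiles: (C,P,X)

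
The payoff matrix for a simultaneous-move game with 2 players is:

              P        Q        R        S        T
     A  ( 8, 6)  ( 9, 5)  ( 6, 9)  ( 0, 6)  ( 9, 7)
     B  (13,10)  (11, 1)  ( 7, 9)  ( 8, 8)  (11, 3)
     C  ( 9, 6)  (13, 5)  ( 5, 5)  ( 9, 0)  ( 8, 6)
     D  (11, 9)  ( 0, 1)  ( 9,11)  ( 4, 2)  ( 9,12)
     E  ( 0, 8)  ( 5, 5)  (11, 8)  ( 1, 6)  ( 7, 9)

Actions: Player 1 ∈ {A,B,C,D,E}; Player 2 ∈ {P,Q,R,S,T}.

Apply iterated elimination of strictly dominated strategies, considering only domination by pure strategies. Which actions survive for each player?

P1 drop A (B beats it: P:13>8 Q:11>9 R:7>6 S:8>0 T:11>9)
P2 drop Q (P beats it: B:10>1 C:6>5 D:9>1 E:8>5)
P2 drop S (P beats it: B:10>8 C:6>0 D:9>2 E:8>6)
P1 drop C (B beats it: P:13>9 R:7>5 T:11>8)
P1→{B,D,E} P2→{P,R,T}

IESDS → P1:{B,D,E} P2:{P,R,T}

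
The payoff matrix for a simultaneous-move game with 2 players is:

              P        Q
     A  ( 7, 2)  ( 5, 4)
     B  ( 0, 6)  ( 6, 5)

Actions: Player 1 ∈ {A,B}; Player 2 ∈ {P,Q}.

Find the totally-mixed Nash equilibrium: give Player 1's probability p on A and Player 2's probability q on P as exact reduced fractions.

P1 indiff ⇒ q·7+(1-q)·5 = q·0+(1-q)·6 ⇒ q(7) = (1-q)(1) ⇒ q = 1/8
P2 indiff ⇒ p·2+(1-p)·6 = p·4+(1-p)·5 ⇒ p(-2) = (1-p)(-1) ⇒ p = 1/3

P1 mixes 1/3 on A; P2 mixes 1/8 on P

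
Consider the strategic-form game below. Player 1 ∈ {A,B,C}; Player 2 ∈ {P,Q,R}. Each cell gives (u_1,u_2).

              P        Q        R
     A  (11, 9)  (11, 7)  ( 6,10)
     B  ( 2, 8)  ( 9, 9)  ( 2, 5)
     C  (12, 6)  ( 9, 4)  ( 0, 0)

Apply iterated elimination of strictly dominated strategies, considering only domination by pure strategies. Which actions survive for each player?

Survivors P1:{A,C} P2:{P,R}

P1 drop B (A beats it: P:11>2 Q:11>9 R:6>2)
P2 drop Q (P beats it: A:9>7 C:6>4)
P1→{A,C} P2→{P,R}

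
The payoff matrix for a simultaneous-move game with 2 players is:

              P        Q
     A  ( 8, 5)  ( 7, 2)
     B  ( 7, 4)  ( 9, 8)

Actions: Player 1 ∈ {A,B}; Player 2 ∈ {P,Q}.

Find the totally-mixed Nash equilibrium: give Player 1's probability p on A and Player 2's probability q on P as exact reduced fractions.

P1 indiff ⇒ q·8+(1-q)·7 = q·7+(1-q)·9 ⇒ q(1) = (1-q)(2) ⇒ q = 2/3
P2 indiff ⇒ p·5+(1-p)·4 = p·2+(1-p)·8 ⇒ p(3) = (1-p)(4) ⇒ p = 4/7

p=4/7, q=2/3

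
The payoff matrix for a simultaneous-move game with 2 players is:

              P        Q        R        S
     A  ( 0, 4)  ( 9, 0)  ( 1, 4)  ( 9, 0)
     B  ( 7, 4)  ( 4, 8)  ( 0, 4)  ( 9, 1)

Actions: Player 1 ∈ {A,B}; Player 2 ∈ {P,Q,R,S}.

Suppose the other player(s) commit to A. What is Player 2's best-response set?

argmax u_2 = {P,R}

u_2(P vs A) = 4
u_2(Q vs A) = 0
u_2(R vs A) = 4
u_2(S vs A) = 0
max payoff 4 at {P,R}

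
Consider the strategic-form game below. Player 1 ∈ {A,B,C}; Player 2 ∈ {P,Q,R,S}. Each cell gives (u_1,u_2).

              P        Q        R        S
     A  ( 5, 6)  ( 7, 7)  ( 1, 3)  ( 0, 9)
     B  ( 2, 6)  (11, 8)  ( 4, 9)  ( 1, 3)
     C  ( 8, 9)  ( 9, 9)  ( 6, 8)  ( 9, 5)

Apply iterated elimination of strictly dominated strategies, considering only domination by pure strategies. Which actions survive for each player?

P1 drop A (C beats it: P:8>5 Q:9>7 R:6>1 S:9>0)
P2 drop S (P beats it: B:6>3 C:9>5)
P1→{B,C} P2→{P,Q,R}

Remaining: P1:{B,C} P2:{P,Q,R}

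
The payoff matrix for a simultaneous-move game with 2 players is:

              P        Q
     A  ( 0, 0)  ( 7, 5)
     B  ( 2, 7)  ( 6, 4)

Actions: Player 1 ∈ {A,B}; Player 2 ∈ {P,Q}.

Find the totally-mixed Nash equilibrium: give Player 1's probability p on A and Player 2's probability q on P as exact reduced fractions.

P1 indiff ⇒ q·0+(1-q)·7 = q·2+(1-q)·6 ⇒ q(-2) = (1-q)(-1) ⇒ q = 1/3
P2 indiff ⇒ p·0+(1-p)·7 = p·5+(1-p)·4 ⇒ p(-5) = (1-p)(-3) ⇒ p = 3/8

p=3/8, q=1/3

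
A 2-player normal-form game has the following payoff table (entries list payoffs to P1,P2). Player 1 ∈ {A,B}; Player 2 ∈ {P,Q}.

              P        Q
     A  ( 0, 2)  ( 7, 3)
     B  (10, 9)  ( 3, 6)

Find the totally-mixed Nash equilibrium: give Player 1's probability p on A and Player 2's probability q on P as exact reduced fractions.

(p,q) = (3/4, 2/7)

P1 indiff ⇒ q·0+(1-q)·7 = q·10+(1-q)·3 ⇒ q(-10) = (1-q)(-4) ⇒ q = 2/7
P2 indiff ⇒ p·2+(1-p)·9 = p·3+(1-p)·6 ⇒ p(-1) = (1-p)(-3) ⇒ p = 3/4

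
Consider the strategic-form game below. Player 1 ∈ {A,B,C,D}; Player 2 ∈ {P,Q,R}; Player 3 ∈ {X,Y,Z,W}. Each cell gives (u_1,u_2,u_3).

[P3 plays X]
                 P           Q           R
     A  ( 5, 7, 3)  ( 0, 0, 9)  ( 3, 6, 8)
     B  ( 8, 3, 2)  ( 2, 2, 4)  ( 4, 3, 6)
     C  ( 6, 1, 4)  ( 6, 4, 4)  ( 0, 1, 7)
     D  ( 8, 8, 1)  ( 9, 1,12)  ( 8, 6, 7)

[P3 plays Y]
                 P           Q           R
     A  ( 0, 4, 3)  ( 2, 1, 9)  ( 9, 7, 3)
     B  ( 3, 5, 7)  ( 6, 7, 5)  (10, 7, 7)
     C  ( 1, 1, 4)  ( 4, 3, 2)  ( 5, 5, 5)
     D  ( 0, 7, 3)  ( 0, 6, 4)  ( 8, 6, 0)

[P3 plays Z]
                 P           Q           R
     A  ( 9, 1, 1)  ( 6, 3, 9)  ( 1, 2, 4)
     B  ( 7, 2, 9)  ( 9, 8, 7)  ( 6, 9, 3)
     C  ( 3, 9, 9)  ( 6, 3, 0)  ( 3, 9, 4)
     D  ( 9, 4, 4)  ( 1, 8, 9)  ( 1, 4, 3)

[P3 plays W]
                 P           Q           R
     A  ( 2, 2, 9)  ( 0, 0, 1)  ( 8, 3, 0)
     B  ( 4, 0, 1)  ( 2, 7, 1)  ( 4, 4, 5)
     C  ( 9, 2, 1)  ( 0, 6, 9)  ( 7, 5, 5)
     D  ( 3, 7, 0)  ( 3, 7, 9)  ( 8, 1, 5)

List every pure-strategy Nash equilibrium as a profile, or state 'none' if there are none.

(A,P,X): not NE [P1→D gives 8>5; P3→W gives 9>3]
(A,P,Y): not NE [P1→B gives 3>0; P2→R gives 7>4; P3→W gives 9>3]
(A,P,Z): not NE [P2→Q gives 3>1; P3→W gives 9>1]
(A,P,W): not NE [P1→C gives 9>2; P2→R gives 3>2]
(A,Q,X): not NE [P1→D gives 9>0; P2→P gives 7>0]
(A,Q,Y): not NE [P1→B gives 6>2; P2→R gives 7>1]
(A,Q,Z): not NE [P1→B gives 9>6]
(A,Q,W): not NE [P1→D gives 3>0; P2→R gives 3>0; P3→Z gives 9>1]
(A,R,X): not NE [P1→D gives 8>3; P2→P gives 7>6]
(A,R,Y): not NE [P1→B gives 10>9; P3→X gives 8>3]
(A,R,Z): not NE [P1→B gives 6>1; P2→Q gives 3>2; P3→X gives 8>4]
(A,R,W): not NE [P3→X gives 8>0]
(B,P,X): not NE [P3→Z gives 9>2]
(B,P,Y): not NE [P2→R gives 7>5; P3→Z gives 9>7]
(B,P,Z): not NE [P1→D gives 9>7; P2→R gives 9>2]
(B,P,W): not NE [P1→C gives 9>4; P2→Q gives 7>0; P3→Z gives 9>1]
(B,Q,X): not NE [P1→D gives 9>2; P2→R gives 3>2; P3→Z gives 7>4]
(B,Q,Y): not NE [P3→Z gives 7>5]
(B,Q,Z): not NE [P2→R gives 9>8]
(B,Q,W): not NE [P1→D gives 3>2; P3→Z gives 7>1]
(B,R,X): not NE [P1→D gives 8>4; P3→Y gives 7>6]
(B,R,Y): NE
(B,R,Z): not NE [P3→Y gives 7>3]
(B,R,W): not NE [P1→D gives 8>4; P2→Q gives 7>4; P3→Y gives 7>5]
(C,P,X): not NE [P1→D gives 8>6; P2→Q gives 4>1; P3→Z gives 9>4]
(C,P,Y): not NE [P1→B gives 3>1; P2→R gives 5>1; P3→Z gives 9>4]
(C,P,Z): not NE [P1→D gives 9>3]
(C,P,W): not NE [P2→Q gives 6>2; P3→Z gives 9>1]
(C,Q,X): not NE [P1→D gives 9>6; P3→W gives 9>4]
(C,Q,Y): not NE [P1→B gives 6>4; P2→R gives 5>3; P3→W gives 9>2]
(C,Q,Z): not NE [P1→B gives 9>6; P2→R gives 9>3; P3→W gives 9>0]
(C,Q,W): not NE [P1→D gives 3>0]
(C,R,X): not NE [P1→D gives 8>0; P2→Q gives 4>1]
(C,R,Y): not NE [P1→B gives 10>5; P3→X gives 7>5]
(C,R,Z): not NE [P1→B gives 6>3; P3→X gives 7>4]
(C,R,W): not NE [P1→D gives 8>7; P2→Q gives 6>5; P3→X gives 7>5]
(D,P,X): not NE [P3→Z gives 4>1]
(D,P,Y): not NE [P1→B gives 3>0; P3→Z gives 4>3]
(D,P,Z): not NE [P2→Q gives 8>4]
(D,P,W): not NE [P1→C gives 9>3; P3→Z gives 4>0]
(D,Q,X): not NE [P2→P gives 8>1]
(D,Q,Y): not NE [P1→B gives 6>0; P2→P gives 7>6; P3→X gives 12>4]
(D,Q,Z): not NE [P1→B gives 9>1; P3→X gives 12>9]
(D,Q,W): not NE [P3→X gives 12>9]
(D,R,X): not NE [P2→P gives 8>6]
(D,R,Y): not NE [P1→B gives 10>8; P2→P gives 7>6; P3→X gives 7>0]
(D,R,Z): not NE [P1→B gives 6>1; P2→Q gives 8>4; P3→X gives 7>3]
(D,R,W): not NE [P2→Q gives 7>1; P3→X gives 7>5]

NE set: (B,R,Y)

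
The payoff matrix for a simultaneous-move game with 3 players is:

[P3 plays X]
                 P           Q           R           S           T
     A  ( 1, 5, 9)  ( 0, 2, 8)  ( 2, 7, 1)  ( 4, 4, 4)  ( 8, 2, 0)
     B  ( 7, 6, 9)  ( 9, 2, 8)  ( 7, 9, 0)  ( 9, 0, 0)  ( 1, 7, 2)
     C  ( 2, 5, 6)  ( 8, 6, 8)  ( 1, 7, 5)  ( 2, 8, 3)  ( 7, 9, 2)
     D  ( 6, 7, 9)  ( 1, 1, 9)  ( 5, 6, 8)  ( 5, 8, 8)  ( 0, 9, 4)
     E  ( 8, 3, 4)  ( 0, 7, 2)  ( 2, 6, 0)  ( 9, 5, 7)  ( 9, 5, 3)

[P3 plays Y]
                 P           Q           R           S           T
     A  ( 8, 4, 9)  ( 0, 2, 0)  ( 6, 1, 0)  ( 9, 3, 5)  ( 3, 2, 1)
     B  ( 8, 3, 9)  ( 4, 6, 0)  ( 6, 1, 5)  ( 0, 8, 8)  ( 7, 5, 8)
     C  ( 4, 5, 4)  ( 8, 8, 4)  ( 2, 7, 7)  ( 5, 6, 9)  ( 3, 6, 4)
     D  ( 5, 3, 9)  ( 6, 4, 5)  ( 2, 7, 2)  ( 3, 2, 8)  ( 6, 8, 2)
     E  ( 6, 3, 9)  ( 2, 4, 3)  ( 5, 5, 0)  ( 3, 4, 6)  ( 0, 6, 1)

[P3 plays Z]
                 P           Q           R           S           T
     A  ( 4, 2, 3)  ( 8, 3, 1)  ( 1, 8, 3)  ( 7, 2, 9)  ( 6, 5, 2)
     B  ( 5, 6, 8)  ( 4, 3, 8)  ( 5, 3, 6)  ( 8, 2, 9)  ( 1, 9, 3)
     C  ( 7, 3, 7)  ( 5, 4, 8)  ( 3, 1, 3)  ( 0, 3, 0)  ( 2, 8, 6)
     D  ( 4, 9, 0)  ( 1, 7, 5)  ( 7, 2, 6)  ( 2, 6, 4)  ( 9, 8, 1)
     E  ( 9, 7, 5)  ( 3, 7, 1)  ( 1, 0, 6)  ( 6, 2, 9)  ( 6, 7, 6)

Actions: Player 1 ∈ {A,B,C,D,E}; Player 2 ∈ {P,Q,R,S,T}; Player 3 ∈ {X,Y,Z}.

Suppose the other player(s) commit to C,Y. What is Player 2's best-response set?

u_2(P vs C,Y) = 5
u_2(Q vs C,Y) = 8
u_2(R vs C,Y) = 7
u_2(S vs C,Y) = 6
u_2(T vs C,Y) = 6
max payoff 8 at {Q}

argmax u_2 = {Q}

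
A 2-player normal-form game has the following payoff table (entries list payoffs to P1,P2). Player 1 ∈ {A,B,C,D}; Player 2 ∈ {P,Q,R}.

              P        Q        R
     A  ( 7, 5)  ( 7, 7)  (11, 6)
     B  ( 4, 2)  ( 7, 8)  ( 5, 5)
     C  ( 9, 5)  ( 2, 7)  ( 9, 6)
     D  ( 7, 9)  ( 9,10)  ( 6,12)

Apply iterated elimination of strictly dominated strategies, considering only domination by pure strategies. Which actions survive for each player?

Survivors P1:{A,D} P2:{Q,R}

P1 drop B (D beats it: P:7>4 Q:9>7 R:6>5)
P2 drop P (Q beats it: A:7>5 C:7>5 D:10>9)
P1 drop C (A beats it: Q:7>2 R:11>9)
P1→{A,D} P2→{Q,R}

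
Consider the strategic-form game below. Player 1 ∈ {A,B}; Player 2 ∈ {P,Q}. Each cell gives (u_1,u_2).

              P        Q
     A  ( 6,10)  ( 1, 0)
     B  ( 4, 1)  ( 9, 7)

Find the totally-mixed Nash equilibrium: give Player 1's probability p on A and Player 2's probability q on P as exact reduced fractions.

P1 indiff ⇒ q·6+(1-q)·1 = q·4+(1-q)·9 ⇒ q(2) = (1-q)(8) ⇒ q = 4/5
P2 indiff ⇒ p·10+(1-p)·1 = p·0+(1-p)·7 ⇒ p(10) = (1-p)(6) ⇒ p = 3/8

P1 mixes 3/8 on A; P2 mixes 4/5 on P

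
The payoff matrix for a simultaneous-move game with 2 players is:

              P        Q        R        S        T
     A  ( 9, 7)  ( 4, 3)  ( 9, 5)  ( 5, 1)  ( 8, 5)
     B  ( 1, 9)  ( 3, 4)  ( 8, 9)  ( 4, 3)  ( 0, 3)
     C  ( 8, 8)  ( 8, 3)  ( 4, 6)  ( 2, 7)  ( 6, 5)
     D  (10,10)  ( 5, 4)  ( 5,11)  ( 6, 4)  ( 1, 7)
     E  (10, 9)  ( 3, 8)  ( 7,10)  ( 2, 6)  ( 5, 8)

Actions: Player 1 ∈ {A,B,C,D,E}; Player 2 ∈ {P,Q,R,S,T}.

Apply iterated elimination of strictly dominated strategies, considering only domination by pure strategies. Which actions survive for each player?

Survivors P1:{A,D,E} P2:{P,R}

P1 drop B (A beats it: P:9>1 Q:4>3 R:9>8 S:5>4 T:8>0)
P2 drop Q (P beats it: A:7>3 C:8>3 D:10>4 E:9>8)
P1 drop C (A beats it: P:9>8 R:9>4 S:5>2 T:8>6)
P2 drop S (P beats it: A:7>1 D:10>4 E:9>6)
P2 drop T (P beats it: A:7>5 D:10>7 E:9>8)
P1→{A,D,E} P2→{P,R}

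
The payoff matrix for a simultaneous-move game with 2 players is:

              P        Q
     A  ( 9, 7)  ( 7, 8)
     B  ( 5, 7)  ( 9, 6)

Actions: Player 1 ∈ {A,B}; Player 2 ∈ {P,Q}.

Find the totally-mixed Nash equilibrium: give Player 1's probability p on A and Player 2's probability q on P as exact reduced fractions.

P1 indiff ⇒ q·9+(1-q)·7 = q·5+(1-q)·9 ⇒ q(4) = (1-q)(2) ⇒ q = 1/3
P2 indiff ⇒ p·7+(1-p)·7 = p·8+(1-p)·6 ⇒ p(-1) = (1-p)(-1) ⇒ p = 1/2

P1 mixes 1/2 on A; P2 mixes 1/3 on P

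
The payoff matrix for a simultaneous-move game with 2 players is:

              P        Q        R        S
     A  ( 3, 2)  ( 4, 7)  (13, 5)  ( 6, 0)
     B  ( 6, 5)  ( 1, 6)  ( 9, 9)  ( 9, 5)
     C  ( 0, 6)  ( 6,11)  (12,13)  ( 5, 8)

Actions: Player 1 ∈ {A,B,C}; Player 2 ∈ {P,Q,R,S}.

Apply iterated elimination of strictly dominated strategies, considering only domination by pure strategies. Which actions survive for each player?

P2 drop P (Q beats it: A:7>2 B:6>5 C:11>6)
P2 drop S (Q beats it: A:7>0 B:6>5 C:11>8)
P1 drop B (A beats it: Q:4>1 R:13>9)
P1→{A,C} P2→{Q,R}

Remaining: P1:{A,C} P2:{Q,R}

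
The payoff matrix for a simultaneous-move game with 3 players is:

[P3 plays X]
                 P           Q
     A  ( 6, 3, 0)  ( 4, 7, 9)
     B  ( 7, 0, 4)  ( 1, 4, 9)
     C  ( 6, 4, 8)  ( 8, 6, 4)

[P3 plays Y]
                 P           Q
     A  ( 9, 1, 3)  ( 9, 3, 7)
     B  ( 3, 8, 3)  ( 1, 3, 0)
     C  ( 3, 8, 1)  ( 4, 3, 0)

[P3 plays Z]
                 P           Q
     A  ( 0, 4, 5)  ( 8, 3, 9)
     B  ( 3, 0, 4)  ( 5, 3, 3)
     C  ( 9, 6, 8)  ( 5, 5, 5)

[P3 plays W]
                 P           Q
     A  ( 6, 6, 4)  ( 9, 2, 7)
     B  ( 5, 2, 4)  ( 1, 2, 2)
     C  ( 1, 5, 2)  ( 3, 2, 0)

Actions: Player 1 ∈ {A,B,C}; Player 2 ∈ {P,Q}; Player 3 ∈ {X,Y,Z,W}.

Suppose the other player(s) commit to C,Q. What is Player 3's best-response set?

BR_3 = {Z}

u_3(X vs C,Q) = 4
u_3(Y vs C,Q) = 0
u_3(Z vs C,Q) = 5
u_3(W vs C,Q) = 0
max payoff 5 at {Z}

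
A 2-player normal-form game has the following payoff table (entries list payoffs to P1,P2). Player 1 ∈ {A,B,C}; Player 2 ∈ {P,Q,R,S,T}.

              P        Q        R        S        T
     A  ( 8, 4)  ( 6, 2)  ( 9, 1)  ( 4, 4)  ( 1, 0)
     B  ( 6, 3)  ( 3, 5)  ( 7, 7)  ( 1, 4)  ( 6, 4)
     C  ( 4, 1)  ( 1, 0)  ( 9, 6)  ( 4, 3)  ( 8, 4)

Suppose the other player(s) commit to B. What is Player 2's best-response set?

P2 best: {R}

u_2(P vs B) = 3
u_2(Q vs B) = 5
u_2(R vs B) = 7
u_2(S vs B) = 4
u_2(T vs B) = 4
max payoff 7 at {R}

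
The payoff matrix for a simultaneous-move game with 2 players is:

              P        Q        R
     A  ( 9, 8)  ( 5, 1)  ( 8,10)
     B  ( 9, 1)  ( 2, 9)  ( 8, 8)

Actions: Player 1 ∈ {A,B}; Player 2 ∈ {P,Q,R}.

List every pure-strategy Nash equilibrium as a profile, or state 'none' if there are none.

(A,P): not NE [P2→R gives 10>8]
(A,Q): not NE [P2→R gives 10>1]
(A,R): NE
(B,P): not NE [P2→Q gives 9>1]
(B,Q): not NE [P1→A gives 5>2]
(B,R): not NE [P2→Q gives 9>8]

PSNE = {(A,R)}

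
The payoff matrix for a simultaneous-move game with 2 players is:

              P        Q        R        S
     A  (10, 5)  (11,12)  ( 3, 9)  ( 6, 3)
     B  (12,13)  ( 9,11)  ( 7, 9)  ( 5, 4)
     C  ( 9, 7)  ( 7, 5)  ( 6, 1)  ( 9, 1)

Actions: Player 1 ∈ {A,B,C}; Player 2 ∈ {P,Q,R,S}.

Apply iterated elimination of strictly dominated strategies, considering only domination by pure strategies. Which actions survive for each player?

Remaining: P1:{A,B} P2:{P,Q}

P2 drop R (Q beats it: A:12>9 B:11>9 C:5>1)
P2 drop S (P beats it: A:5>3 B:13>4 C:7>1)
P1 drop C (A beats it: P:10>9 Q:11>7)
P1→{A,B} P2→{P,Q}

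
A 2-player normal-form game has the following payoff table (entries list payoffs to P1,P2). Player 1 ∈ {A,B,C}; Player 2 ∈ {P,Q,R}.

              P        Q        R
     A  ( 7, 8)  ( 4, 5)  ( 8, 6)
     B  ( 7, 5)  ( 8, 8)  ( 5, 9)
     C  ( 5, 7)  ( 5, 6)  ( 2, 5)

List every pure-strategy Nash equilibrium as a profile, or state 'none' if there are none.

Nash profiles: (A,P)

(A,P): NE
(A,Q): not NE [P1→B gives 8>4; P2→P gives 8>5]
(A,R): not NE [P2→P gives 8>6]
(B,P): not NE [P2→R gives 9>5]
(B,Q): not NE [P2→R gives 9>8]
(B,R): not NE [P1→A gives 8>5]
(C,P): not NE [P1→B gives 7>5]
(C,Q): not NE [P1→B gives 8>5; P2→P gives 7>6]
(C,R): not NE [P1→A gives 8>2; P2→P gives 7>5]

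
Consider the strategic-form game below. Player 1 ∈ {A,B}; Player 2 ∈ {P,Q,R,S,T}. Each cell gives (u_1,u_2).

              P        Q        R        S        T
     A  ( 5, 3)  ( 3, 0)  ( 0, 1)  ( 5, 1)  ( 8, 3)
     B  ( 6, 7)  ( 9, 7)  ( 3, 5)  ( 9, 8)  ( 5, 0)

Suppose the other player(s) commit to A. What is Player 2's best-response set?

u_2(P vs A) = 3
u_2(Q vs A) = 0
u_2(R vs A) = 1
u_2(S vs A) = 1
u_2(T vs A) = 3
max payoff 3 at {P,T}

argmax u_2 = {P,T}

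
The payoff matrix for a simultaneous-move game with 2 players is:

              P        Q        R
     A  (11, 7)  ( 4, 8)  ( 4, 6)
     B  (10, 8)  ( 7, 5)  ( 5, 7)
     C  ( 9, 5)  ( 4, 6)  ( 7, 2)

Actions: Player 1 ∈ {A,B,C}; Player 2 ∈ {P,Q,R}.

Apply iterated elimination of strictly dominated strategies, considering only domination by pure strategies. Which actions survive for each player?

P2 drop R (P beats it: A:7>6 B:8>7 C:5>2)
P1 drop C (B beats it: P:10>9 Q:7>4)
P1→{A,B} P2→{P,Q}

IESDS → P1:{A,B} P2:{P,Q}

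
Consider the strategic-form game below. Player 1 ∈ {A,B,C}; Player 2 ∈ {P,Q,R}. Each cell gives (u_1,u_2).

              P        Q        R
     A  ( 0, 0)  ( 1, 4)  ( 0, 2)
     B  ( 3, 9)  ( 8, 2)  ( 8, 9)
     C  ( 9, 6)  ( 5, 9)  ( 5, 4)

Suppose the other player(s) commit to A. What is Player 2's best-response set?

u_2(P vs A) = 0
u_2(Q vs A) = 4
u_2(R vs A) = 2
max payoff 4 at {Q}

P2 best: {Q}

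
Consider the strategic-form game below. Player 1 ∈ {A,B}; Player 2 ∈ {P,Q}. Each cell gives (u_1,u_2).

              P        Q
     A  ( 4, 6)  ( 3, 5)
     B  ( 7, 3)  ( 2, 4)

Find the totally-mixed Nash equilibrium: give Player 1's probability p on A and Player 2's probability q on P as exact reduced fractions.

P1 indiff ⇒ q·4+(1-q)·3 = q·7+(1-q)·2 ⇒ q(-3) = (1-q)(-1) ⇒ q = 1/4
P2 indiff ⇒ p·6+(1-p)·3 = p·5+(1-p)·4 ⇒ p(1) = (1-p)(1) ⇒ p = 1/2

p=1/2, q=1/4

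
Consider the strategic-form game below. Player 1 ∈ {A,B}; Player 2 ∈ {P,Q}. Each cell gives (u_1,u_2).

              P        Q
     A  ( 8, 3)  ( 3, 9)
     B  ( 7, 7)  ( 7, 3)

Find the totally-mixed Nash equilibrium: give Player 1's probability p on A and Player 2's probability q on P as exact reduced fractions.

P1 mixes 2/5 on A; P2 mixes 4/5 on P

P1 indiff ⇒ q·8+(1-q)·3 = q·7+(1-q)·7 ⇒ q(1) = (1-q)(4) ⇒ q = 4/5
P2 indiff ⇒ p·3+(1-p)·7 = p·9+(1-p)·3 ⇒ p(-6) = (1-p)(-4) ⇒ p = 2/5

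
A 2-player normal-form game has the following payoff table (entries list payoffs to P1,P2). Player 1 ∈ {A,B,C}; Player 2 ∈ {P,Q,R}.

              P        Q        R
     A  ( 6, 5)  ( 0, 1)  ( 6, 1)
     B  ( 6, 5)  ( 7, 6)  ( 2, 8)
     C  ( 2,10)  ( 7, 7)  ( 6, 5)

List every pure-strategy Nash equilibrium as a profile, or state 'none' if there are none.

(A,P): NE
(A,Q): not NE [P1→C gives 7>0; P2→P gives 5>1]
(A,R): not NE [P2→P gives 5>1]
(B,P): not NE [P2→R gives 8>5]
(B,Q): not NE [P2→R gives 8>6]
(B,R): not NE [P1→C gives 6>2]
(C,P): not NE [P1→B gives 6>2]
(C,Q): not NE [P2→P gives 10>7]
(C,R): not NE [P2→P gives 10>5]

PSNE = {(A,P)}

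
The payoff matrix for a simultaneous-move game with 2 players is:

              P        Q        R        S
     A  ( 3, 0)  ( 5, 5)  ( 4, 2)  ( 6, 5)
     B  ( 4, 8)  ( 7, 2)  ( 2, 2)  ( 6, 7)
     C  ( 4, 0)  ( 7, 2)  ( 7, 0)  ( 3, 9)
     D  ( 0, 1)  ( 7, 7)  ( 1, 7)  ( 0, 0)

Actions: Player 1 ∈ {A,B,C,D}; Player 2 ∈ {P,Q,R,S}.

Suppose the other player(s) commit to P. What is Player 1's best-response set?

argmax u_1 = {B,C}

u_1(A vs P) = 3
u_1(B vs P) = 4
u_1(C vs P) = 4
u_1(D vs P) = 0
max payoff 4 at {B,C}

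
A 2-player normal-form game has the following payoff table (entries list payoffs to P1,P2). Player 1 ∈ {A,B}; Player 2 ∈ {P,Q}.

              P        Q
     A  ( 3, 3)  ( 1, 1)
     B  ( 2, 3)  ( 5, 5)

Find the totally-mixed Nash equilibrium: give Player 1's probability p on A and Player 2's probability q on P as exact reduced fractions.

P1 mixes 1/2 on A; P2 mixes 4/5 on P

P1 indiff ⇒ q·3+(1-q)·1 = q·2+(1-q)·5 ⇒ q(1) = (1-q)(4) ⇒ q = 4/5
P2 indiff ⇒ p·3+(1-p)·3 = p·1+(1-p)·5 ⇒ p(2) = (1-p)(2) ⇒ p = 1/2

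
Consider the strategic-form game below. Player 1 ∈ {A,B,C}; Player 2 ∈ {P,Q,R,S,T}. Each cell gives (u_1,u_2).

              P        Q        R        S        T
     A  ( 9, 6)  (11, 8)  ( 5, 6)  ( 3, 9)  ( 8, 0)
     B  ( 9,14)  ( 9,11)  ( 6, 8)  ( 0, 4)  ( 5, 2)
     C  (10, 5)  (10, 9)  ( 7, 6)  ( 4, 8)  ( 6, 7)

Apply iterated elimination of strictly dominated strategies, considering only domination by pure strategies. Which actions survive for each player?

P1 drop B (C beats it: P:10>9 Q:10>9 R:7>6 S:4>0 T:6>5)
P2 drop P (Q beats it: A:8>6 C:9>5)
P2 drop R (Q beats it: A:8>6 C:9>6)
P2 drop T (Q beats it: A:8>0 C:9>7)
P1→{A,C} P2→{Q,S}

Survivors P1:{A,C} P2:{Q,S}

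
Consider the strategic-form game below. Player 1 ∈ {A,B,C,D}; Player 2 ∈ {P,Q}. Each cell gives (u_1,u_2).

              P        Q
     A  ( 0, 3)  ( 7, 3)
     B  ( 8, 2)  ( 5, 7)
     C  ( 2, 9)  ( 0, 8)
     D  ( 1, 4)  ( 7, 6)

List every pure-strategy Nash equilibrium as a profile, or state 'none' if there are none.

Nash profiles: (A,Q), (D,Q)

(A,P): not NE [P1→B gives 8>0]
(A,Q): NE
(B,P): not NE [P2→Q gives 7>2]
(B,Q): not NE [P1→D gives 7>5]
(C,P): not NE [P1→B gives 8>2]
(C,Q): not NE [P1→D gives 7>0; P2→P gives 9>8]
(D,P): not NE [P1→B gives 8>1; P2→Q gives 6>4]
(D,Q): NE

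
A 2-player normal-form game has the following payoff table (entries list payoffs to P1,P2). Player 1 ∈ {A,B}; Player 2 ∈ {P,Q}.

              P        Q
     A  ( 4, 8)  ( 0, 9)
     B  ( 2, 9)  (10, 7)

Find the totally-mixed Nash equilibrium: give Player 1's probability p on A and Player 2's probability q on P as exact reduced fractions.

P1 indiff ⇒ q·4+(1-q)·0 = q·2+(1-q)·10 ⇒ q(2) = (1-q)(10) ⇒ q = 5/6
P2 indiff ⇒ p·8+(1-p)·9 = p·9+(1-p)·7 ⇒ p(-1) = (1-p)(-2) ⇒ p = 2/3

(p,q) = (2/3, 5/6)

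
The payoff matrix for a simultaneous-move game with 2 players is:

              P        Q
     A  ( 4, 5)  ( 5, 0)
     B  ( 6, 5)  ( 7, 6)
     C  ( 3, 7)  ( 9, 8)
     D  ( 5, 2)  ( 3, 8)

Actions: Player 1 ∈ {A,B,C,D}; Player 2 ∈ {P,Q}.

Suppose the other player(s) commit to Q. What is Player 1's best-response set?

u_1(A vs Q) = 5
u_1(B vs Q) = 7
u_1(C vs Q) = 9
u_1(D vs Q) = 3
max payoff 9 at {C}

BR_1 = {C}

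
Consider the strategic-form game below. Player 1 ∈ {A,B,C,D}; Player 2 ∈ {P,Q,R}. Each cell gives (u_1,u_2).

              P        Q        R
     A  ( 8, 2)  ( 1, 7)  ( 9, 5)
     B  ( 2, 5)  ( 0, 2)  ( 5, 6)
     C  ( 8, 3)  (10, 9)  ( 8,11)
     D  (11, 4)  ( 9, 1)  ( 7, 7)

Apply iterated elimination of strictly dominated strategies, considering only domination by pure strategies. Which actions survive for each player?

P1 drop B (A beats it: P:8>2 Q:1>0 R:9>5)
P2 drop P (R beats it: A:5>2 C:11>3 D:7>4)
P1 drop D (C beats it: Q:10>9 R:8>7)
P1→{A,C} P2→{Q,R}

Survivors P1:{A,C} P2:{Q,R}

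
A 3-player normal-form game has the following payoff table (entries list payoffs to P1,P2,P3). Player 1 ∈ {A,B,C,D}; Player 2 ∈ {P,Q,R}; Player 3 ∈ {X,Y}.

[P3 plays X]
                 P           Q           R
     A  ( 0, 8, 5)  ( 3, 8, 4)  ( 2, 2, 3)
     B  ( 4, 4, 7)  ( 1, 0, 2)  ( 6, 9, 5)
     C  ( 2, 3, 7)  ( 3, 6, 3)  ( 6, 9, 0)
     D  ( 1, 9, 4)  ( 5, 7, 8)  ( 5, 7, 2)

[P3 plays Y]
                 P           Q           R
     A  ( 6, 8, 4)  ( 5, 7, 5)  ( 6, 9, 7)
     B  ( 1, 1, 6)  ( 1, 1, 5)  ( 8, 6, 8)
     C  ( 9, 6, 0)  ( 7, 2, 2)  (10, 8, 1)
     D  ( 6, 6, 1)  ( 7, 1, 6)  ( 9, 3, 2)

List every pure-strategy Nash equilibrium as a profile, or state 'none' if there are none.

(A,P,X): not NE [P1→B gives 4>0]
(A,P,Y): not NE [P1→C gives 9>6; P2→R gives 9>8; P3→X gives 5>4]
(A,Q,X): not NE [P1→D gives 5>3; P3→Y gives 5>4]
(A,Q,Y): not NE [P1→D gives 7>5; P2→R gives 9>7]
(A,R,X): not NE [P1→C gives 6>2; P2→Q gives 8>2; P3→Y gives 7>3]
(A,R,Y): not NE [P1→C gives 10>6]
(B,P,X): not NE [P2→R gives 9>4]
(B,P,Y): not NE [P1→C gives 9>1; P2→R gives 6>1; P3→X gives 7>6]
(B,Q,X): not NE [P1→D gives 5>1; P2→R gives 9>0; P3→Y gives 5>2]
(B,Q,Y): not NE [P1→D gives 7>1; P2→R gives 6>1]
(B,R,X): not NE [P3→Y gives 8>5]
(B,R,Y): not NE [P1→C gives 10>8]
(C,P,X): not NE [P1→B gives 4>2; P2→R gives 9>3]
(C,P,Y): not NE [P2→R gives 8>6; P3→X gives 7>0]
(C,Q,X): not NE [P1→D gives 5>3; P2→R gives 9>6]
(C,Q,Y): not NE [P2→R gives 8>2; P3→X gives 3>2]
(C,R,X): not NE [P3→Y gives 1>0]
(C,R,Y): NE
(D,P,X): not NE [P1→B gives 4>1]
(D,P,Y): not NE [P1→C gives 9>6; P3→X gives 4>1]
(D,Q,X): not NE [P2→P gives 9>7]
(D,Q,Y): not NE [P2→P gives 6>1; P3→X gives 8>6]
(D,R,X): not NE [P1→C gives 6>5; P2→P gives 9>7]
(D,R,Y): not NE [P1→C gives 10>9; P2→P gives 6>3]

NE set: (C,R,Y)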